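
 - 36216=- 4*9054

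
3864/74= 1932/37=52.22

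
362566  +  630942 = 993508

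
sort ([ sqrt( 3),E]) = [ sqrt( 3), E ] 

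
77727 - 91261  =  -13534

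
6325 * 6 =37950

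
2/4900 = 1/2450 = 0.00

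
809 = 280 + 529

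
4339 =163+4176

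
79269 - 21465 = 57804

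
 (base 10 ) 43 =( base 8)53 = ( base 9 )47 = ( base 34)19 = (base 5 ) 133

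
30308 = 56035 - 25727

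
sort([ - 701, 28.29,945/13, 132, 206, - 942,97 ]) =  [-942, - 701,28.29, 945/13, 97,132, 206 ]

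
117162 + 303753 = 420915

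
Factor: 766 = 2^1  *  383^1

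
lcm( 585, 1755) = 1755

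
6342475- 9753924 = - 3411449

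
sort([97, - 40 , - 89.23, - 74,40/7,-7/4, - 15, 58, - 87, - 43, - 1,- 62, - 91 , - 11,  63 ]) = [-91 ,-89.23, - 87, - 74  , - 62, - 43, - 40, - 15, - 11, - 7/4,-1,40/7, 58, 63, 97] 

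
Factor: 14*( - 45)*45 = -28350 = - 2^1*3^4 * 5^2 * 7^1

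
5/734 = 5/734 = 0.01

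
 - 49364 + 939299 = 889935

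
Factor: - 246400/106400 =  - 2^2*11^1 * 19^( - 1) = -44/19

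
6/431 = 6/431=0.01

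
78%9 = 6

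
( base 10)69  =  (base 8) 105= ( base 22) 33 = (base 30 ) 29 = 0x45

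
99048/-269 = -369 + 213/269 = - 368.21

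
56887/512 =56887/512 = 111.11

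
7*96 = 672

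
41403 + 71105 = 112508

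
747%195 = 162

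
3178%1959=1219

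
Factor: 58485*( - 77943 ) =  - 4558496355 = - 3^2*5^1*7^1*557^1*25981^1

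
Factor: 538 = 2^1*269^1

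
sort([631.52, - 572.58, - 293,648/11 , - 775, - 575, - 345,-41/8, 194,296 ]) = [ - 775, - 575,  -  572.58, - 345, - 293,- 41/8,648/11,194 , 296, 631.52 ]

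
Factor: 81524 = 2^2* 89^1*229^1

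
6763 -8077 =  - 1314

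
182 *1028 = 187096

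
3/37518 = 1/12506 = 0.00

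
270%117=36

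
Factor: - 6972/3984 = - 7/4= -  2^( - 2)*7^1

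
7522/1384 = 5 + 301/692 =5.43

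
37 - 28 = 9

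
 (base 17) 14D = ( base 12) 26a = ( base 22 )GI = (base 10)370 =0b101110010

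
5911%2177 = 1557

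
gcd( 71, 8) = 1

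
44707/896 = 49+803/896 = 49.90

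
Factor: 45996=2^2*3^1* 3833^1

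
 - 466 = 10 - 476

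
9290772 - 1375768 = 7915004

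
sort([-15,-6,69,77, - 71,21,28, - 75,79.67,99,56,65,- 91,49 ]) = [ - 91, - 75, - 71, - 15, - 6,21,  28,49,56,65,69,77,79.67,99]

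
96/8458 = 48/4229 = 0.01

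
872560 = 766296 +106264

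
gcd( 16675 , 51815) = 5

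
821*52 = 42692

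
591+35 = 626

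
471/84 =5 + 17/28=5.61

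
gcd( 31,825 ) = 1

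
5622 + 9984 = 15606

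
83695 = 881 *95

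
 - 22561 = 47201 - 69762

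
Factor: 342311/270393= 3^ (-1 )*193^( - 1) * 733^1 = 733/579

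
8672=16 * 542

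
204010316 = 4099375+199910941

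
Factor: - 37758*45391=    - 1713873378 = - 2^1*3^1* 7^1*19^1*29^1*31^1*2389^1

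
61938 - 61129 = 809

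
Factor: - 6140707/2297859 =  - 3^( - 1)*765953^( - 1) *6140707^1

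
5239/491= 5239/491 = 10.67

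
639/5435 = 639/5435=0.12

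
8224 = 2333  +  5891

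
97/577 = 97/577 = 0.17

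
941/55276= 941/55276  =  0.02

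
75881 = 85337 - 9456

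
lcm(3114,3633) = 21798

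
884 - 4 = 880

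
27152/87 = 312 + 8/87 = 312.09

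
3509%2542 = 967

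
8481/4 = 2120 + 1/4 = 2120.25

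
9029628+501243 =9530871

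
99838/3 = 33279 + 1/3 = 33279.33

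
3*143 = 429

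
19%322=19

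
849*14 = 11886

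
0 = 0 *3585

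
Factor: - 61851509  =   - 61851509^1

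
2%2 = 0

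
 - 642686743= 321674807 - 964361550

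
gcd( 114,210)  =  6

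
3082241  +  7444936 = 10527177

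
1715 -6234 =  - 4519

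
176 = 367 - 191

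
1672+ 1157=2829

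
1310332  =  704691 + 605641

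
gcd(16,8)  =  8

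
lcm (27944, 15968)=111776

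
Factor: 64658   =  2^1 * 11^1*2939^1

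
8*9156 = 73248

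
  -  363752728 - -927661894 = 563909166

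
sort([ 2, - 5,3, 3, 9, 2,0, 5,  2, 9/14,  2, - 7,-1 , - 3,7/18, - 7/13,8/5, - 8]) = [ - 8  , -7 ,-5, - 3, - 1 , - 7/13,0, 7/18 , 9/14, 8/5,2,2,  2, 2, 3,3,5, 9]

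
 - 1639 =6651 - 8290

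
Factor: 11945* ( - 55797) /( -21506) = 666495165/21506 = 2^( - 1)*3^1*5^1*7^1 * 2389^1*2657^1*10753^(-1)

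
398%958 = 398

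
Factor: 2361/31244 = 2^( - 2)*3^1*73^( -1) * 107^( - 1) * 787^1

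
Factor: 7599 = 3^1*17^1*149^1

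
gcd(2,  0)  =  2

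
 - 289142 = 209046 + -498188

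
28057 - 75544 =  - 47487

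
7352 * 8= 58816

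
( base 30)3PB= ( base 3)11202012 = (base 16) d85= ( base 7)13043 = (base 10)3461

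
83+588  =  671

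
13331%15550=13331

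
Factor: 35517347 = 73^1*486539^1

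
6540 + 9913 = 16453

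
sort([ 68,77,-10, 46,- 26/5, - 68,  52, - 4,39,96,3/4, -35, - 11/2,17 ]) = [-68,-35,  -  10, - 11/2, - 26/5,- 4,3/4,17,39, 46,52,68,77,  96] 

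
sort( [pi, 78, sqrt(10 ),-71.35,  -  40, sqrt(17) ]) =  [-71.35,-40,pi, sqrt ( 10 ),sqrt( 17 ), 78]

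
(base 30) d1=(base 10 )391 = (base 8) 607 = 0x187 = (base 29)DE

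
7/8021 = 7/8021=0.00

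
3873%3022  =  851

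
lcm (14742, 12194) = 987714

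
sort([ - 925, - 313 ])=[-925,-313] 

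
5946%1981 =3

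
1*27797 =27797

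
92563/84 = 92563/84 = 1101.94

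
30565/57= 536 + 13/57 = 536.23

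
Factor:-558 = - 2^1*3^2*31^1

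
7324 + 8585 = 15909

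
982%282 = 136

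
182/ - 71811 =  - 182/71811 = -0.00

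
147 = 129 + 18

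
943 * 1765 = 1664395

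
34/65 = 34/65 = 0.52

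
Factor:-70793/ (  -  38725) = 5^( - 2)*1549^( - 1)*70793^1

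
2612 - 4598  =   - 1986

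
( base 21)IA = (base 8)604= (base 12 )284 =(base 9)471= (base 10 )388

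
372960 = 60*6216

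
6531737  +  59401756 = 65933493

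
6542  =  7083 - 541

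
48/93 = 16/31 = 0.52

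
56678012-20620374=36057638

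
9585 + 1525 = 11110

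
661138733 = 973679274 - 312540541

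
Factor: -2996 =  - 2^2 * 7^1*107^1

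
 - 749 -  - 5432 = 4683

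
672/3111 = 224/1037 =0.22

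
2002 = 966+1036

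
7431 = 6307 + 1124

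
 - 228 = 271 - 499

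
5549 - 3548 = 2001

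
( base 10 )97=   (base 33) 2V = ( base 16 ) 61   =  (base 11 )89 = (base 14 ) 6D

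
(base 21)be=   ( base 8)365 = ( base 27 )92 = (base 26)9b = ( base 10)245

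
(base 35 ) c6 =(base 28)F6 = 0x1aa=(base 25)H1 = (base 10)426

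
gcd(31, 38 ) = 1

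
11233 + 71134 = 82367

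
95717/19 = 5037 + 14/19= 5037.74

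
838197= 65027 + 773170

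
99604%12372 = 628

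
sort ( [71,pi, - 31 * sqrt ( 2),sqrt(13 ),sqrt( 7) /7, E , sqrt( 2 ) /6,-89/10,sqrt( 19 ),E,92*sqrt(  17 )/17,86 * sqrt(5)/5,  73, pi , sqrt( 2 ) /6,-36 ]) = [-31*sqrt ( 2),-36,  -  89/10,sqrt ( 2 )/6, sqrt(  2) /6, sqrt(7 ) /7,E,E,pi, pi,sqrt( 13 ),sqrt(19), 92*sqrt( 17 ) /17,86* sqrt( 5) /5,71,73 ]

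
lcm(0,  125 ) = 0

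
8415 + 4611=13026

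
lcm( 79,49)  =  3871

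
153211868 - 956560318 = - 803348450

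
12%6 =0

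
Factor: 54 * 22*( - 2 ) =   -  2^3*3^3*11^1 = - 2376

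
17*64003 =1088051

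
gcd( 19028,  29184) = 4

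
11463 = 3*3821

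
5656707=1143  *4949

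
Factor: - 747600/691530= - 2^3*5^1*37^(-1) =- 40/37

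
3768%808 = 536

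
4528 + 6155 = 10683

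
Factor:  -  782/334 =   -  17^1*23^1 *167^( - 1) = -  391/167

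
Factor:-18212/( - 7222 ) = 2^1*23^(-1)*29^1= 58/23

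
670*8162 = 5468540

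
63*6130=386190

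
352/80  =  4 + 2/5 = 4.40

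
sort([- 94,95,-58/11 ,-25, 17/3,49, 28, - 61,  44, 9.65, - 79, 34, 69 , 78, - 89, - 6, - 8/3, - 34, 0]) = [- 94, - 89, - 79,-61, - 34, - 25,-6, - 58/11,-8/3,0, 17/3,9.65, 28,34, 44, 49, 69,78,95]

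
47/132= 47/132   =  0.36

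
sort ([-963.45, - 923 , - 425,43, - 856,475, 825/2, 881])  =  [-963.45,-923,  -  856,-425, 43,825/2,  475 , 881]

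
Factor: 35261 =37^1*953^1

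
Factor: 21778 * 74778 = 1628515284 = 2^2*3^1 *11^2*103^1 * 10889^1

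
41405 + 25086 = 66491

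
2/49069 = 2/49069=0.00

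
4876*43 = 209668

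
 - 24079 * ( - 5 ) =120395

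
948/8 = 118 + 1/2 = 118.50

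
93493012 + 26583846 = 120076858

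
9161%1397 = 779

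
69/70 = 69/70 = 0.99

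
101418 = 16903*6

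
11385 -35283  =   - 23898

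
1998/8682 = 333/1447 = 0.23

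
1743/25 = 1743/25 = 69.72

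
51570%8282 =1878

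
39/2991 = 13/997 = 0.01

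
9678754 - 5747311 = 3931443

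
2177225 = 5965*365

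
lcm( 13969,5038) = 307318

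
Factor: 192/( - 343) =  - 2^6*3^1 * 7^( - 3 ) 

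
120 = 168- 48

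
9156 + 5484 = 14640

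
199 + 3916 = 4115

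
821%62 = 15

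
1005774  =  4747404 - 3741630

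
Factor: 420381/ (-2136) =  - 2^ (  -  3) * 3^1* 13^1*89^( - 1) * 3593^1  =  - 140127/712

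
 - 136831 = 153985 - 290816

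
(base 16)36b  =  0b1101101011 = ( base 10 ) 875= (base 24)1cb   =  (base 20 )23f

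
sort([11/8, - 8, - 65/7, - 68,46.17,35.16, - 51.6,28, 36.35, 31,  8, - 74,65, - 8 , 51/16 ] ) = [  -  74,- 68,-51.6,-65/7, - 8, - 8,  11/8,  51/16, 8, 28, 31,  35.16,36.35,  46.17,65]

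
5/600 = 1/120 = 0.01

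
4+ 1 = 5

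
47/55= 47/55 = 0.85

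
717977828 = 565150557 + 152827271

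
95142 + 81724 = 176866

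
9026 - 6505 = 2521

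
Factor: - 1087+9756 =8669=8669^1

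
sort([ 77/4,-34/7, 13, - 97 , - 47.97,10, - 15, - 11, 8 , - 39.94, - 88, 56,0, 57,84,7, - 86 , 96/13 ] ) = [ - 97, - 88, - 86, - 47.97, - 39.94 , - 15, - 11,  -  34/7,0,  7, 96/13, 8,  10,13, 77/4, 56,57, 84]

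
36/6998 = 18/3499 = 0.01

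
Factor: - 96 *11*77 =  - 81312 = - 2^5*3^1*7^1*11^2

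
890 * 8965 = 7978850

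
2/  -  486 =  - 1 + 242/243=- 0.00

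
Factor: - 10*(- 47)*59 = 27730 = 2^1*5^1*47^1*59^1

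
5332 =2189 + 3143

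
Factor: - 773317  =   - 773317^1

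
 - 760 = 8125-8885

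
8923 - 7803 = 1120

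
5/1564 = 5/1564 = 0.00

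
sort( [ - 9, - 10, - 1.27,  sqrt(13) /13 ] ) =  [ - 10,-9,-1.27,sqrt( 13) /13] 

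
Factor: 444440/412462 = 2^2*5^1*41^1*761^( - 1 )  =  820/761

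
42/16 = 2 + 5/8 = 2.62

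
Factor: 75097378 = 2^1*673^1*55793^1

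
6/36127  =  6/36127 = 0.00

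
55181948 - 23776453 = 31405495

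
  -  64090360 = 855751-64946111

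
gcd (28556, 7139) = 7139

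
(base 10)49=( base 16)31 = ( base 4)301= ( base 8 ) 61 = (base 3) 1211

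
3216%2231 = 985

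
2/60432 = 1/30216 = 0.00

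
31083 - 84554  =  -53471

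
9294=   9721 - 427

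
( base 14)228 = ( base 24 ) hk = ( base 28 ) F8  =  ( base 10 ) 428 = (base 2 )110101100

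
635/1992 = 635/1992 = 0.32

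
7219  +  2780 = 9999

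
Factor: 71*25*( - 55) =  - 5^3 * 11^1*71^1 = - 97625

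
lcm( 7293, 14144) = 466752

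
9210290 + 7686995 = 16897285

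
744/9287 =744/9287=0.08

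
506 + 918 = 1424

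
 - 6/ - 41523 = 2/13841 = 0.00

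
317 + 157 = 474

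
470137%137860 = 56557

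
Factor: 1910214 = 2^1*3^2*106123^1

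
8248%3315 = 1618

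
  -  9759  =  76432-86191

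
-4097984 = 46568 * (-88 ) 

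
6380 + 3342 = 9722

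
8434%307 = 145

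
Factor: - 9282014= -2^1*7^1 *663001^1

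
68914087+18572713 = 87486800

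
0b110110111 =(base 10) 439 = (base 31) e5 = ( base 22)JL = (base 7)1165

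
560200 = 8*70025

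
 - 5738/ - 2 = 2869 + 0/1=2869.00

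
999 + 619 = 1618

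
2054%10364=2054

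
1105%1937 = 1105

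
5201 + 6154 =11355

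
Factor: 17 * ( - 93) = -3^1 *17^1 * 31^1 = - 1581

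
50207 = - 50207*(  -  1)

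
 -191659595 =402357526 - 594017121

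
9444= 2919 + 6525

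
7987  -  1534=6453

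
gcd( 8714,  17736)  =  2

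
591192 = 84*7038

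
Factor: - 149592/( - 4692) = 2^1*17^( - 1 ) *271^1 =542/17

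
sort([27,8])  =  [ 8, 27]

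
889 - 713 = 176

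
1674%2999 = 1674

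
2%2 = 0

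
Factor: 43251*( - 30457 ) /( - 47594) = 2^( - 1 )*3^1*7^1*13^1*19^1*53^( - 1 )* 229^1* 449^( - 1 ) * 1109^1  =  1317295707/47594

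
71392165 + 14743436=86135601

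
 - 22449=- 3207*7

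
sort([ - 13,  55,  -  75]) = [ - 75, - 13,  55]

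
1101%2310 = 1101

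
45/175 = 9/35 = 0.26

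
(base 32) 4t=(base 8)235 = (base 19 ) 85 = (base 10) 157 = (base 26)61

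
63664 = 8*7958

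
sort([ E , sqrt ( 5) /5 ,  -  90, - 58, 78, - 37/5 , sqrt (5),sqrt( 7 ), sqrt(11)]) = [ - 90, - 58,  -  37/5, sqrt( 5 ) /5 , sqrt (5) , sqrt (7 ), E , sqrt(11 ),78] 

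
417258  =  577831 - 160573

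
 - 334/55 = - 7 + 51/55 = - 6.07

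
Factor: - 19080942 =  -2^1*3^1*757^1* 4201^1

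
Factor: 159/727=3^1*53^1 * 727^(-1)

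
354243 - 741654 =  - 387411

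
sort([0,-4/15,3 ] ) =[ - 4/15 , 0, 3]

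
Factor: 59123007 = 3^3*2189741^1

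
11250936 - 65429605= -54178669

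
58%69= 58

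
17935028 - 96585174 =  - 78650146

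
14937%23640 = 14937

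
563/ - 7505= - 563/7505 = -0.08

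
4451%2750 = 1701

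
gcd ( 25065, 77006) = 1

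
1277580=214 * 5970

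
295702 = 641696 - 345994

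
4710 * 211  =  993810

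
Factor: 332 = 2^2*83^1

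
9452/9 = 1050+2/9 = 1050.22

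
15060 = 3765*4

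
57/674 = 57/674 = 0.08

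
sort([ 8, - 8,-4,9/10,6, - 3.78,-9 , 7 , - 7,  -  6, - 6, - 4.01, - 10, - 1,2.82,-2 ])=[ - 10, - 9, - 8,-7, - 6, - 6,- 4.01, - 4, - 3.78, - 2,  -  1, 9/10,2.82  ,  6,7, 8]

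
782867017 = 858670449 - 75803432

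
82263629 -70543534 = 11720095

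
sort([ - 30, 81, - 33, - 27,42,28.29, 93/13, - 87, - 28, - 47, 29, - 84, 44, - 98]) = [ - 98, - 87, - 84,  -  47 , - 33,  -  30, - 28,  -  27,93/13,28.29,  29, 42,44,81 ] 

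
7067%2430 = 2207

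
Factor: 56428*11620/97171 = 655693360/97171=2^4*5^1*7^1*83^1* 14107^1*  97171^ ( - 1) 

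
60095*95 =5709025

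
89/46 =1 + 43/46 =1.93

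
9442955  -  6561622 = 2881333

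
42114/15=2807 + 3/5 = 2807.60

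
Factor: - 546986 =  - 2^1 *11^1  *  23^2*47^1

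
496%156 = 28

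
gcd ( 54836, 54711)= 1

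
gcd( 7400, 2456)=8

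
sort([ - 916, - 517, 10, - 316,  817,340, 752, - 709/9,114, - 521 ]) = [ -916, - 521, - 517, - 316, - 709/9 , 10 , 114, 340,752,817 ] 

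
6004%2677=650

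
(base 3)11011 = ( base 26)48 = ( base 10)112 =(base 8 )160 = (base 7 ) 220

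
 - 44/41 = - 44/41 = - 1.07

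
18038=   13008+5030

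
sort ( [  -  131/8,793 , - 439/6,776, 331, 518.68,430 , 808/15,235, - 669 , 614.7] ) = [ - 669, - 439/6, - 131/8,808/15, 235, 331, 430, 518.68 , 614.7,776, 793] 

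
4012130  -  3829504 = 182626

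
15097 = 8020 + 7077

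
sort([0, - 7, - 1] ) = [ - 7, - 1, 0]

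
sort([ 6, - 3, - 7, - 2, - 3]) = [ - 7,-3, - 3, - 2, 6] 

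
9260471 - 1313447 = 7947024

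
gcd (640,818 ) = 2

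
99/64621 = 99/64621 = 0.00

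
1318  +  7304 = 8622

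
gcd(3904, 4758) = 122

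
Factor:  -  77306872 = - 2^3*79^1*122321^1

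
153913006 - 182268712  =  -28355706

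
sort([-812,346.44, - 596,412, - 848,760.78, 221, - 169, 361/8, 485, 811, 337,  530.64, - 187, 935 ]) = [-848, - 812, - 596, - 187,-169, 361/8, 221,337,346.44, 412,485,530.64 , 760.78, 811,935]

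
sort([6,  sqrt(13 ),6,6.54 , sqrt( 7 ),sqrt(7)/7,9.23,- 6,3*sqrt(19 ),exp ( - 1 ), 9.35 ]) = [ - 6,exp(- 1 ),sqrt( 7)/7,sqrt(7 ) , sqrt( 13), 6, 6, 6.54,9.23 , 9.35, 3 *sqrt(19 )]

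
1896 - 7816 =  - 5920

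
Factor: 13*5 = 5^1*13^1 = 65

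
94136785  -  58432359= 35704426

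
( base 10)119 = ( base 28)47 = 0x77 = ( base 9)142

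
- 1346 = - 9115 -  - 7769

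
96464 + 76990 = 173454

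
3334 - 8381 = -5047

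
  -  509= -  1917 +1408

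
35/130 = 7/26 = 0.27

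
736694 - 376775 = 359919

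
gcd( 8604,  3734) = 2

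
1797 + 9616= 11413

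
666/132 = 5  +  1/22= 5.05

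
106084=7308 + 98776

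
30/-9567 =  - 1 + 3179/3189= -0.00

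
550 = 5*110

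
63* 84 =5292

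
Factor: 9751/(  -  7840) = -2^( - 5) * 5^(-1 )*199^1 = - 199/160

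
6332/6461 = 6332/6461 = 0.98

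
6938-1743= 5195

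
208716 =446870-238154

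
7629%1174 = 585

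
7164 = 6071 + 1093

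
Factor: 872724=2^2 *3^1*72727^1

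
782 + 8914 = 9696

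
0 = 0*4769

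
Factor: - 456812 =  - 2^2*114203^1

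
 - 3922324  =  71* (  -  55244 ) 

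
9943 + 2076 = 12019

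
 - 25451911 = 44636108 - 70088019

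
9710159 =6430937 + 3279222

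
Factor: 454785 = 3^1*5^1* 30319^1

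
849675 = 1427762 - 578087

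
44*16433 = 723052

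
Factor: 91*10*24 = 2^4*3^1*5^1*7^1*13^1 = 21840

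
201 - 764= - 563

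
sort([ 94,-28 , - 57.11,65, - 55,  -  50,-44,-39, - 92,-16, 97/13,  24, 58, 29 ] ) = [-92, - 57.11,  -  55 , - 50,-44,-39,-28, -16, 97/13, 24,29, 58 , 65, 94]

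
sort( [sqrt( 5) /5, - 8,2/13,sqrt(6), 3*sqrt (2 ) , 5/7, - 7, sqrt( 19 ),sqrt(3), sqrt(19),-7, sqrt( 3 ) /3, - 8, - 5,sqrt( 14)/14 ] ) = [ - 8, - 8,-7, - 7, - 5,  2/13,sqrt( 14 )/14, sqrt( 5)/5,sqrt( 3)/3,5/7, sqrt( 3 ),sqrt( 6 ), 3*sqrt( 2 ),sqrt( 19 ),sqrt(19)]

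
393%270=123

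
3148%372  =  172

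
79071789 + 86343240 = 165415029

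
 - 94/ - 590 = 47/295  =  0.16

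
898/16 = 449/8=56.12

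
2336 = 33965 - 31629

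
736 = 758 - 22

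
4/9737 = 4/9737=0.00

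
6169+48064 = 54233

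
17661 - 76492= - 58831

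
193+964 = 1157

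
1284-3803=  - 2519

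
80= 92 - 12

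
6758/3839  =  1+2919/3839 = 1.76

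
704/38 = 18 + 10/19 = 18.53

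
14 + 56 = 70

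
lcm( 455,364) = 1820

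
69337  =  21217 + 48120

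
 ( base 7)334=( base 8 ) 254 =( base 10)172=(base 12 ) 124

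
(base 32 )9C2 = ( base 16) 2582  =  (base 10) 9602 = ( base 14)36DC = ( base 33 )8QW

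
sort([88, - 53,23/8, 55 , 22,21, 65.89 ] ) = [ - 53,  23/8, 21,22,  55,65.89,88 ]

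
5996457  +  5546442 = 11542899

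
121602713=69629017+51973696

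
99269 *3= 297807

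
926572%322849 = 280874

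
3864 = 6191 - 2327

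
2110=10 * 211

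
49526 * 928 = 45960128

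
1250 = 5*250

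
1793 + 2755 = 4548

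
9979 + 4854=14833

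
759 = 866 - 107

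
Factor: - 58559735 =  -5^1*13^1*71^1*12689^1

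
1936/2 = 968  =  968.00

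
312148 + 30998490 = 31310638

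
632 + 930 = 1562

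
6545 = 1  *6545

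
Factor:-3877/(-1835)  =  5^(-1 )*367^( - 1) * 3877^1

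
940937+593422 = 1534359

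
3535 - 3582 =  - 47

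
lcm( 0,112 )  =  0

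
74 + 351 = 425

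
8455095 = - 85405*( - 99) 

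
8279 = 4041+4238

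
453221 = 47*9643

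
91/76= 1+15/76 = 1.20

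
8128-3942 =4186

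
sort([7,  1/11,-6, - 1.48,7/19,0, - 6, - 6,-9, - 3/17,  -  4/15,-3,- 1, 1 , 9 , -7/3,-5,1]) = [-9, - 6,-6, - 6, - 5,-3, - 7/3,- 1.48,- 1, - 4/15 , - 3/17,0,1/11, 7/19,1,1,7,  9]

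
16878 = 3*5626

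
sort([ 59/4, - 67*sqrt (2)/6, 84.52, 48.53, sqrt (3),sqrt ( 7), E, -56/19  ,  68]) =[ - 67*sqrt(2) /6,-56/19,sqrt( 3),  sqrt(7), E , 59/4,48.53, 68, 84.52]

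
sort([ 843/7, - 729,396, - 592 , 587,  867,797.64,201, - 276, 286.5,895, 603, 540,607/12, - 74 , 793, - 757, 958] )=[ - 757, - 729, - 592, - 276, - 74,607/12, 843/7,201, 286.5,396,  540,587, 603,793,797.64, 867,895, 958]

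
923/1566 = 923/1566 = 0.59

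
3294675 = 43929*75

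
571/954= 571/954 = 0.60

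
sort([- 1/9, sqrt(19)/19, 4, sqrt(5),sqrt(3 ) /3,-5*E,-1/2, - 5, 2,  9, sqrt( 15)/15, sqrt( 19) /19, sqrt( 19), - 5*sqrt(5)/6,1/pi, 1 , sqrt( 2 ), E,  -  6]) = [ - 5*E, - 6, - 5 , - 5*sqrt(5)/6, - 1/2, - 1/9,sqrt ( 19 ) /19,sqrt (19)/19,sqrt(15)/15, 1/pi,sqrt(3 )/3,1, sqrt(2), 2, sqrt(5), E,4,  sqrt (19), 9 ]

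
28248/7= 4035 + 3/7 =4035.43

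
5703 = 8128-2425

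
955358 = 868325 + 87033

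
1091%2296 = 1091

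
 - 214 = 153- 367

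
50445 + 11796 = 62241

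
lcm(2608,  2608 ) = 2608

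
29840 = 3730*8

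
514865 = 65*7921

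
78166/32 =39083/16 = 2442.69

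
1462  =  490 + 972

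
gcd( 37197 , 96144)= 3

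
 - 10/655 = - 2/131 = - 0.02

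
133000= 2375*56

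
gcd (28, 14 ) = 14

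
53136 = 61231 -8095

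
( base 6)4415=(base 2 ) 1111111011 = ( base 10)1019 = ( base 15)47e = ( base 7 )2654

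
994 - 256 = 738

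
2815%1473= 1342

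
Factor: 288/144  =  2^1 = 2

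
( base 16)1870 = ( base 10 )6256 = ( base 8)14160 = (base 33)5OJ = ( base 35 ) 53q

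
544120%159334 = 66118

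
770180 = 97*7940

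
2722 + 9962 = 12684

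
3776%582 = 284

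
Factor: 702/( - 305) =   -  2^1 * 3^3*5^(  -  1)*  13^1 * 61^(-1) 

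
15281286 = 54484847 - 39203561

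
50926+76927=127853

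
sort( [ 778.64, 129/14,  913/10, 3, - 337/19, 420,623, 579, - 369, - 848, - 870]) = [-870, - 848, - 369, - 337/19, 3, 129/14, 913/10, 420, 579, 623, 778.64]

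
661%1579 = 661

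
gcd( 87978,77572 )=946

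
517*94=48598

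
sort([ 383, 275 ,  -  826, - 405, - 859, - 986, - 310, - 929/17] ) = [- 986, - 859, - 826 , - 405, - 310,  -  929/17,275,383]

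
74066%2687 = 1517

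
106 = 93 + 13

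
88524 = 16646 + 71878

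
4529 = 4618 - 89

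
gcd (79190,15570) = 10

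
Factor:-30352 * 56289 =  - 1708483728 = - 2^4* 3^1 * 7^1*29^1*271^1*647^1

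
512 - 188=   324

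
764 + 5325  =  6089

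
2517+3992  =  6509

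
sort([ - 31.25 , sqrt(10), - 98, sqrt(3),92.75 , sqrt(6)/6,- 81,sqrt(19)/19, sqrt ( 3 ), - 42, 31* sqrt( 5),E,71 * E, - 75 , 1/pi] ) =[ - 98, - 81, - 75, - 42,  -  31.25 , sqrt(19) /19,1/pi, sqrt( 6)/6, sqrt(3),  sqrt(3) , E, sqrt( 10 ), 31 * sqrt( 5 ), 92.75,71 * E ] 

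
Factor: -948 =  - 2^2*3^1*79^1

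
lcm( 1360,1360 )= 1360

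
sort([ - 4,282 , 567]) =[ - 4 , 282,567] 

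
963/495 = 107/55= 1.95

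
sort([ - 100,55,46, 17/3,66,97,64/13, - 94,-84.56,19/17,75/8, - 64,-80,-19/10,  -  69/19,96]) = [ - 100, - 94 , - 84.56, - 80,-64, - 69/19, - 19/10, 19/17,64/13,17/3,75/8 , 46,55,66,  96,97] 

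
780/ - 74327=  - 780/74327=- 0.01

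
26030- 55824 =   -  29794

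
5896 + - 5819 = 77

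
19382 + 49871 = 69253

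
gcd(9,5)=1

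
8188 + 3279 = 11467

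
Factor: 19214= 2^1 * 13^1*739^1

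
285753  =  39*7327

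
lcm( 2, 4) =4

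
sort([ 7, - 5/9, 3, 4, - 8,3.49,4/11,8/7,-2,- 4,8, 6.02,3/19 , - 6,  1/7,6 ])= [ - 8, - 6, - 4, - 2, - 5/9,1/7,3/19,4/11,8/7,  3, 3.49 , 4,6,6.02,7,8 ]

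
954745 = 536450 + 418295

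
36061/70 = 36061/70=515.16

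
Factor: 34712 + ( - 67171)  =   - 32459 = -7^1*4637^1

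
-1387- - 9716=8329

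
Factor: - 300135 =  - 3^1*5^1*11^1*17^1*107^1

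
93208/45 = 2071 + 13/45 = 2071.29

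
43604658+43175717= 86780375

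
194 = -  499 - -693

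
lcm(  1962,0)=0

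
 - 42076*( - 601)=25287676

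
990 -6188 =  - 5198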